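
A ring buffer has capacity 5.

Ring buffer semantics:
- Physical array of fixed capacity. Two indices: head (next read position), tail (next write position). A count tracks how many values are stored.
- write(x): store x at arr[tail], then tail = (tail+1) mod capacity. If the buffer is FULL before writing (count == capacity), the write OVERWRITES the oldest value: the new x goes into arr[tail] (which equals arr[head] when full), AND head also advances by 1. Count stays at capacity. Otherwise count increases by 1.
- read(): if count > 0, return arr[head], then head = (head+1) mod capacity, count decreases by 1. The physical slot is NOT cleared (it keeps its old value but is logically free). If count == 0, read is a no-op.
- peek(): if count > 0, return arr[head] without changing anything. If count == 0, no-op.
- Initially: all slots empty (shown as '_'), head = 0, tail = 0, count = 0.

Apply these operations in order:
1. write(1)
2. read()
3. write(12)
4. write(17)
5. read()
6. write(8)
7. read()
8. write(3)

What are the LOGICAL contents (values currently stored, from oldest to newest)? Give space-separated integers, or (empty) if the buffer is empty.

Answer: 8 3

Derivation:
After op 1 (write(1)): arr=[1 _ _ _ _] head=0 tail=1 count=1
After op 2 (read()): arr=[1 _ _ _ _] head=1 tail=1 count=0
After op 3 (write(12)): arr=[1 12 _ _ _] head=1 tail=2 count=1
After op 4 (write(17)): arr=[1 12 17 _ _] head=1 tail=3 count=2
After op 5 (read()): arr=[1 12 17 _ _] head=2 tail=3 count=1
After op 6 (write(8)): arr=[1 12 17 8 _] head=2 tail=4 count=2
After op 7 (read()): arr=[1 12 17 8 _] head=3 tail=4 count=1
After op 8 (write(3)): arr=[1 12 17 8 3] head=3 tail=0 count=2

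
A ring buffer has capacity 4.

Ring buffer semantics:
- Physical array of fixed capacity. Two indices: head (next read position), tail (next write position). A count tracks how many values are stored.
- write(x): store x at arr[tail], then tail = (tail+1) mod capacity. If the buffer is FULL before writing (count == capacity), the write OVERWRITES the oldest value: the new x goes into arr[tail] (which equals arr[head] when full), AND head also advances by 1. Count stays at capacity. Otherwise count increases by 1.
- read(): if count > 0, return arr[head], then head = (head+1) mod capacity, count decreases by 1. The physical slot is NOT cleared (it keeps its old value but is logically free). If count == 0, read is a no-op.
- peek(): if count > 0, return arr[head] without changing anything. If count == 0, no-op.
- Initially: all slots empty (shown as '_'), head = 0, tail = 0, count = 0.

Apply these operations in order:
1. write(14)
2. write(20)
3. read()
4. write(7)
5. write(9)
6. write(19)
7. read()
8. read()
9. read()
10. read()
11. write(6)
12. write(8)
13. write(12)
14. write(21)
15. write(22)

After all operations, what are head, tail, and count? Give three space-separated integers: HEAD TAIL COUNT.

Answer: 2 2 4

Derivation:
After op 1 (write(14)): arr=[14 _ _ _] head=0 tail=1 count=1
After op 2 (write(20)): arr=[14 20 _ _] head=0 tail=2 count=2
After op 3 (read()): arr=[14 20 _ _] head=1 tail=2 count=1
After op 4 (write(7)): arr=[14 20 7 _] head=1 tail=3 count=2
After op 5 (write(9)): arr=[14 20 7 9] head=1 tail=0 count=3
After op 6 (write(19)): arr=[19 20 7 9] head=1 tail=1 count=4
After op 7 (read()): arr=[19 20 7 9] head=2 tail=1 count=3
After op 8 (read()): arr=[19 20 7 9] head=3 tail=1 count=2
After op 9 (read()): arr=[19 20 7 9] head=0 tail=1 count=1
After op 10 (read()): arr=[19 20 7 9] head=1 tail=1 count=0
After op 11 (write(6)): arr=[19 6 7 9] head=1 tail=2 count=1
After op 12 (write(8)): arr=[19 6 8 9] head=1 tail=3 count=2
After op 13 (write(12)): arr=[19 6 8 12] head=1 tail=0 count=3
After op 14 (write(21)): arr=[21 6 8 12] head=1 tail=1 count=4
After op 15 (write(22)): arr=[21 22 8 12] head=2 tail=2 count=4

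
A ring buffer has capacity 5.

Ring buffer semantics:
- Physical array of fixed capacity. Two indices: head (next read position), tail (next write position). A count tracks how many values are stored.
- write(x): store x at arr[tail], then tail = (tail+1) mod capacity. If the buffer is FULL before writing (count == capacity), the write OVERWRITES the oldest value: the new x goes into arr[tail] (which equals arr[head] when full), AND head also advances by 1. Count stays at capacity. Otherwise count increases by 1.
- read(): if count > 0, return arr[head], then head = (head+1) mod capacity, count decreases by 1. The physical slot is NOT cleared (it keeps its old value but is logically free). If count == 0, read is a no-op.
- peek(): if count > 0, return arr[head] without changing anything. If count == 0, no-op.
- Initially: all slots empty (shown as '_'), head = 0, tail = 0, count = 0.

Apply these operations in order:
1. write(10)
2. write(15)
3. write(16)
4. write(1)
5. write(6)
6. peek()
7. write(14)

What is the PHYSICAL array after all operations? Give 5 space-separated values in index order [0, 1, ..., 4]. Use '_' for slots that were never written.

Answer: 14 15 16 1 6

Derivation:
After op 1 (write(10)): arr=[10 _ _ _ _] head=0 tail=1 count=1
After op 2 (write(15)): arr=[10 15 _ _ _] head=0 tail=2 count=2
After op 3 (write(16)): arr=[10 15 16 _ _] head=0 tail=3 count=3
After op 4 (write(1)): arr=[10 15 16 1 _] head=0 tail=4 count=4
After op 5 (write(6)): arr=[10 15 16 1 6] head=0 tail=0 count=5
After op 6 (peek()): arr=[10 15 16 1 6] head=0 tail=0 count=5
After op 7 (write(14)): arr=[14 15 16 1 6] head=1 tail=1 count=5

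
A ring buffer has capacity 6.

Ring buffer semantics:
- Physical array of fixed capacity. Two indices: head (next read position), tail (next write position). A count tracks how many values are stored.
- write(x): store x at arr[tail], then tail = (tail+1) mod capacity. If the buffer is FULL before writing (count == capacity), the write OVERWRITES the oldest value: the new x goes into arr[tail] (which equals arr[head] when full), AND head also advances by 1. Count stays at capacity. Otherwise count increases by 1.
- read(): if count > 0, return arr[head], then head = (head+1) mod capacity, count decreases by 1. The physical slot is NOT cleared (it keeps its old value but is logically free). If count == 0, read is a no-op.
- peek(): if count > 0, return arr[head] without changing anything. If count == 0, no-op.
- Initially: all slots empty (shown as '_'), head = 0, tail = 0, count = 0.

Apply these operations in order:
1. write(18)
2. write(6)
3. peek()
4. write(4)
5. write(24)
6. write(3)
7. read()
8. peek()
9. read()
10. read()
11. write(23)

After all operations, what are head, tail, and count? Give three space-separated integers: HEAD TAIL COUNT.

After op 1 (write(18)): arr=[18 _ _ _ _ _] head=0 tail=1 count=1
After op 2 (write(6)): arr=[18 6 _ _ _ _] head=0 tail=2 count=2
After op 3 (peek()): arr=[18 6 _ _ _ _] head=0 tail=2 count=2
After op 4 (write(4)): arr=[18 6 4 _ _ _] head=0 tail=3 count=3
After op 5 (write(24)): arr=[18 6 4 24 _ _] head=0 tail=4 count=4
After op 6 (write(3)): arr=[18 6 4 24 3 _] head=0 tail=5 count=5
After op 7 (read()): arr=[18 6 4 24 3 _] head=1 tail=5 count=4
After op 8 (peek()): arr=[18 6 4 24 3 _] head=1 tail=5 count=4
After op 9 (read()): arr=[18 6 4 24 3 _] head=2 tail=5 count=3
After op 10 (read()): arr=[18 6 4 24 3 _] head=3 tail=5 count=2
After op 11 (write(23)): arr=[18 6 4 24 3 23] head=3 tail=0 count=3

Answer: 3 0 3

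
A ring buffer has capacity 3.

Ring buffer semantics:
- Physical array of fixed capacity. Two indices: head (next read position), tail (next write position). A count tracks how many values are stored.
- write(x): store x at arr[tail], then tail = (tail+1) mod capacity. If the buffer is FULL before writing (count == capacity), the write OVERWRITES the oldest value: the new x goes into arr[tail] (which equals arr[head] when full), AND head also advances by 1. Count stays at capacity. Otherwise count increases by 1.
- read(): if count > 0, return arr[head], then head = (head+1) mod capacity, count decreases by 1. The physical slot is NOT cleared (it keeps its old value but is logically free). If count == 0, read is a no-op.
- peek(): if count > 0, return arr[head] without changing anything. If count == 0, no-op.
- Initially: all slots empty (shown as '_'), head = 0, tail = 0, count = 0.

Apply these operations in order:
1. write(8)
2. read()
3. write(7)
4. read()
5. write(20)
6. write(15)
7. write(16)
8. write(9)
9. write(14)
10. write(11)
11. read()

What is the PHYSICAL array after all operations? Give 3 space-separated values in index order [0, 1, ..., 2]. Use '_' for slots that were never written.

After op 1 (write(8)): arr=[8 _ _] head=0 tail=1 count=1
After op 2 (read()): arr=[8 _ _] head=1 tail=1 count=0
After op 3 (write(7)): arr=[8 7 _] head=1 tail=2 count=1
After op 4 (read()): arr=[8 7 _] head=2 tail=2 count=0
After op 5 (write(20)): arr=[8 7 20] head=2 tail=0 count=1
After op 6 (write(15)): arr=[15 7 20] head=2 tail=1 count=2
After op 7 (write(16)): arr=[15 16 20] head=2 tail=2 count=3
After op 8 (write(9)): arr=[15 16 9] head=0 tail=0 count=3
After op 9 (write(14)): arr=[14 16 9] head=1 tail=1 count=3
After op 10 (write(11)): arr=[14 11 9] head=2 tail=2 count=3
After op 11 (read()): arr=[14 11 9] head=0 tail=2 count=2

Answer: 14 11 9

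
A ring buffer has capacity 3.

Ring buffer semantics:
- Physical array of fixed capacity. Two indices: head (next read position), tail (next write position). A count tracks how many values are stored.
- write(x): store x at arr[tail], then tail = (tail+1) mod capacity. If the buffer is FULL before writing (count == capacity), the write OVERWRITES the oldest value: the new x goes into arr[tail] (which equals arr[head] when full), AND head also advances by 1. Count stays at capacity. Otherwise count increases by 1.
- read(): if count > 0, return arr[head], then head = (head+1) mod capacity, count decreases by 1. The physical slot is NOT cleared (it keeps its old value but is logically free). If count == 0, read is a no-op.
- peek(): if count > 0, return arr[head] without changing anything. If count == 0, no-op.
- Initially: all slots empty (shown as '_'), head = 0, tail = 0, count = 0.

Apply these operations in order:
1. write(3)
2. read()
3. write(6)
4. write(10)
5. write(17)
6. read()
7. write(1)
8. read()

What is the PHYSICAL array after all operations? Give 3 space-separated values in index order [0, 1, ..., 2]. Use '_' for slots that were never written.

After op 1 (write(3)): arr=[3 _ _] head=0 tail=1 count=1
After op 2 (read()): arr=[3 _ _] head=1 tail=1 count=0
After op 3 (write(6)): arr=[3 6 _] head=1 tail=2 count=1
After op 4 (write(10)): arr=[3 6 10] head=1 tail=0 count=2
After op 5 (write(17)): arr=[17 6 10] head=1 tail=1 count=3
After op 6 (read()): arr=[17 6 10] head=2 tail=1 count=2
After op 7 (write(1)): arr=[17 1 10] head=2 tail=2 count=3
After op 8 (read()): arr=[17 1 10] head=0 tail=2 count=2

Answer: 17 1 10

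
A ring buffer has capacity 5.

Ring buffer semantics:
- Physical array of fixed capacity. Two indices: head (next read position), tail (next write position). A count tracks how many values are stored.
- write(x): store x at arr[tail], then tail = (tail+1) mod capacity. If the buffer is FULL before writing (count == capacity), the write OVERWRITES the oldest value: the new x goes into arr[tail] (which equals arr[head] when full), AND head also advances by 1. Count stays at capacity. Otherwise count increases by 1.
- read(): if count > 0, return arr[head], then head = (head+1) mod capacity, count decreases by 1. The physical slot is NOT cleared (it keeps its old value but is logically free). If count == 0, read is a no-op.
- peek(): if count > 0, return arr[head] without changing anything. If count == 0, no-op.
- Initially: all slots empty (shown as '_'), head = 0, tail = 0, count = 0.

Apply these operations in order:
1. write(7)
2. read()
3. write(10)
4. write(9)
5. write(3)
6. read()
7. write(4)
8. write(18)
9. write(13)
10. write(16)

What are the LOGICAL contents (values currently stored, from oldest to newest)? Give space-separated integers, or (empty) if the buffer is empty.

Answer: 3 4 18 13 16

Derivation:
After op 1 (write(7)): arr=[7 _ _ _ _] head=0 tail=1 count=1
After op 2 (read()): arr=[7 _ _ _ _] head=1 tail=1 count=0
After op 3 (write(10)): arr=[7 10 _ _ _] head=1 tail=2 count=1
After op 4 (write(9)): arr=[7 10 9 _ _] head=1 tail=3 count=2
After op 5 (write(3)): arr=[7 10 9 3 _] head=1 tail=4 count=3
After op 6 (read()): arr=[7 10 9 3 _] head=2 tail=4 count=2
After op 7 (write(4)): arr=[7 10 9 3 4] head=2 tail=0 count=3
After op 8 (write(18)): arr=[18 10 9 3 4] head=2 tail=1 count=4
After op 9 (write(13)): arr=[18 13 9 3 4] head=2 tail=2 count=5
After op 10 (write(16)): arr=[18 13 16 3 4] head=3 tail=3 count=5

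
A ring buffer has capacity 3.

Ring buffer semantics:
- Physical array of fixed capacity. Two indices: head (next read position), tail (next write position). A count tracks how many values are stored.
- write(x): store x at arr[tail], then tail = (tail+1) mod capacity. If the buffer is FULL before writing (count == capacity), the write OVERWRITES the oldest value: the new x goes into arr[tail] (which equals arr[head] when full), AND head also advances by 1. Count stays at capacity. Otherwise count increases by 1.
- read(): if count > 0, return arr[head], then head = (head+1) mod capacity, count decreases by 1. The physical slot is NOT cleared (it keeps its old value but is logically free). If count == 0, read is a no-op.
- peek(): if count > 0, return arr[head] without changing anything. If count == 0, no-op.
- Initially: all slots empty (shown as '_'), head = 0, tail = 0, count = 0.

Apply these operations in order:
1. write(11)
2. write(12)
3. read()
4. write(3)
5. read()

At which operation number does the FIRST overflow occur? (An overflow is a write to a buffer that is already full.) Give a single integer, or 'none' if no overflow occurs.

After op 1 (write(11)): arr=[11 _ _] head=0 tail=1 count=1
After op 2 (write(12)): arr=[11 12 _] head=0 tail=2 count=2
After op 3 (read()): arr=[11 12 _] head=1 tail=2 count=1
After op 4 (write(3)): arr=[11 12 3] head=1 tail=0 count=2
After op 5 (read()): arr=[11 12 3] head=2 tail=0 count=1

Answer: none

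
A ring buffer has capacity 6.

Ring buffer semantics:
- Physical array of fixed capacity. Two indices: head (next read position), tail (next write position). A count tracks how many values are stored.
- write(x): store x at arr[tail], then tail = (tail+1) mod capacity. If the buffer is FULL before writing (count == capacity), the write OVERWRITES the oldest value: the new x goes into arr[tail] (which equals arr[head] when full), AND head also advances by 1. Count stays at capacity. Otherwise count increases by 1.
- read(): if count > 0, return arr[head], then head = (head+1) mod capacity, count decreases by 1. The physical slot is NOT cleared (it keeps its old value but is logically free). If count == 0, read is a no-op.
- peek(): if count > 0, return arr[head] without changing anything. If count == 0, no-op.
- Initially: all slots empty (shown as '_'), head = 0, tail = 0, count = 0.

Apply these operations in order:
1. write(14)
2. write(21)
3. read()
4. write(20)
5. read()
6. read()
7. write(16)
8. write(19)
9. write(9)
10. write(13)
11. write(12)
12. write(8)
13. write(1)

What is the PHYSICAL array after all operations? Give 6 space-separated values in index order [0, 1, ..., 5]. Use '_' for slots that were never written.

After op 1 (write(14)): arr=[14 _ _ _ _ _] head=0 tail=1 count=1
After op 2 (write(21)): arr=[14 21 _ _ _ _] head=0 tail=2 count=2
After op 3 (read()): arr=[14 21 _ _ _ _] head=1 tail=2 count=1
After op 4 (write(20)): arr=[14 21 20 _ _ _] head=1 tail=3 count=2
After op 5 (read()): arr=[14 21 20 _ _ _] head=2 tail=3 count=1
After op 6 (read()): arr=[14 21 20 _ _ _] head=3 tail=3 count=0
After op 7 (write(16)): arr=[14 21 20 16 _ _] head=3 tail=4 count=1
After op 8 (write(19)): arr=[14 21 20 16 19 _] head=3 tail=5 count=2
After op 9 (write(9)): arr=[14 21 20 16 19 9] head=3 tail=0 count=3
After op 10 (write(13)): arr=[13 21 20 16 19 9] head=3 tail=1 count=4
After op 11 (write(12)): arr=[13 12 20 16 19 9] head=3 tail=2 count=5
After op 12 (write(8)): arr=[13 12 8 16 19 9] head=3 tail=3 count=6
After op 13 (write(1)): arr=[13 12 8 1 19 9] head=4 tail=4 count=6

Answer: 13 12 8 1 19 9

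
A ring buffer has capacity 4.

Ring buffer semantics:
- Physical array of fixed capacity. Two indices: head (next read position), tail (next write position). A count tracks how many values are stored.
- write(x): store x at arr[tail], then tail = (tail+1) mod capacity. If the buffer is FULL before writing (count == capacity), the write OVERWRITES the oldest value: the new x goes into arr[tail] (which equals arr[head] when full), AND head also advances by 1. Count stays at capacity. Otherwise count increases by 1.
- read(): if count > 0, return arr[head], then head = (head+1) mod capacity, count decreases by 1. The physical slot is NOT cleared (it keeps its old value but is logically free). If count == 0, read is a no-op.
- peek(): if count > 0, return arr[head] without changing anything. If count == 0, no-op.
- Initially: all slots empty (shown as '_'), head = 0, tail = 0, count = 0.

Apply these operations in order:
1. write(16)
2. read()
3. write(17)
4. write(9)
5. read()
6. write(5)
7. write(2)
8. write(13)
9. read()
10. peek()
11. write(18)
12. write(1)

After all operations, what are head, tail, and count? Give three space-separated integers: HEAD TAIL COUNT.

After op 1 (write(16)): arr=[16 _ _ _] head=0 tail=1 count=1
After op 2 (read()): arr=[16 _ _ _] head=1 tail=1 count=0
After op 3 (write(17)): arr=[16 17 _ _] head=1 tail=2 count=1
After op 4 (write(9)): arr=[16 17 9 _] head=1 tail=3 count=2
After op 5 (read()): arr=[16 17 9 _] head=2 tail=3 count=1
After op 6 (write(5)): arr=[16 17 9 5] head=2 tail=0 count=2
After op 7 (write(2)): arr=[2 17 9 5] head=2 tail=1 count=3
After op 8 (write(13)): arr=[2 13 9 5] head=2 tail=2 count=4
After op 9 (read()): arr=[2 13 9 5] head=3 tail=2 count=3
After op 10 (peek()): arr=[2 13 9 5] head=3 tail=2 count=3
After op 11 (write(18)): arr=[2 13 18 5] head=3 tail=3 count=4
After op 12 (write(1)): arr=[2 13 18 1] head=0 tail=0 count=4

Answer: 0 0 4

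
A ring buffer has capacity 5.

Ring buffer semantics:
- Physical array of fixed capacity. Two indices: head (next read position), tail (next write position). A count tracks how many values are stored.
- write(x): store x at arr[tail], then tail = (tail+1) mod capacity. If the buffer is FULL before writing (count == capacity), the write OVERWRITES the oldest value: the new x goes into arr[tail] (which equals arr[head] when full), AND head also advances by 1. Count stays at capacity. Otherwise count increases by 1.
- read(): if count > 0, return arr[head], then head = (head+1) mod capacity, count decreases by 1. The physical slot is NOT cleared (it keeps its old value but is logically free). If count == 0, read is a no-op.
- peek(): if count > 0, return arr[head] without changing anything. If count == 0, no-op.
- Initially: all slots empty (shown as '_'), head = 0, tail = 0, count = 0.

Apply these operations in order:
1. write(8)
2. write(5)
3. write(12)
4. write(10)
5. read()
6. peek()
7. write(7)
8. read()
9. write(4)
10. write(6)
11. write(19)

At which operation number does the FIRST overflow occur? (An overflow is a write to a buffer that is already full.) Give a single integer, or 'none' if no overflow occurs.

After op 1 (write(8)): arr=[8 _ _ _ _] head=0 tail=1 count=1
After op 2 (write(5)): arr=[8 5 _ _ _] head=0 tail=2 count=2
After op 3 (write(12)): arr=[8 5 12 _ _] head=0 tail=3 count=3
After op 4 (write(10)): arr=[8 5 12 10 _] head=0 tail=4 count=4
After op 5 (read()): arr=[8 5 12 10 _] head=1 tail=4 count=3
After op 6 (peek()): arr=[8 5 12 10 _] head=1 tail=4 count=3
After op 7 (write(7)): arr=[8 5 12 10 7] head=1 tail=0 count=4
After op 8 (read()): arr=[8 5 12 10 7] head=2 tail=0 count=3
After op 9 (write(4)): arr=[4 5 12 10 7] head=2 tail=1 count=4
After op 10 (write(6)): arr=[4 6 12 10 7] head=2 tail=2 count=5
After op 11 (write(19)): arr=[4 6 19 10 7] head=3 tail=3 count=5

Answer: 11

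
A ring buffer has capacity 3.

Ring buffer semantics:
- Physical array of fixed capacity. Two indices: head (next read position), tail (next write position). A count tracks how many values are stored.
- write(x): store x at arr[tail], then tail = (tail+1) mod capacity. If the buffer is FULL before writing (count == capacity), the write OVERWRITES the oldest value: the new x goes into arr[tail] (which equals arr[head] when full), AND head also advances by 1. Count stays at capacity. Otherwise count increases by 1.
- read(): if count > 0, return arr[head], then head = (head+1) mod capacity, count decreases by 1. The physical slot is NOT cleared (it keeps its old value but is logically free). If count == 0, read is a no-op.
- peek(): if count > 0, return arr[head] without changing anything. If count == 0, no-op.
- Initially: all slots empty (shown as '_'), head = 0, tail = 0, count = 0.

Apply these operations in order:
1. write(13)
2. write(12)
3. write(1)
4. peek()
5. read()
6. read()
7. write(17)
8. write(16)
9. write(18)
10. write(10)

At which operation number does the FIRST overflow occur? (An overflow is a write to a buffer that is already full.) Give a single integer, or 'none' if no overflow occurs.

Answer: 9

Derivation:
After op 1 (write(13)): arr=[13 _ _] head=0 tail=1 count=1
After op 2 (write(12)): arr=[13 12 _] head=0 tail=2 count=2
After op 3 (write(1)): arr=[13 12 1] head=0 tail=0 count=3
After op 4 (peek()): arr=[13 12 1] head=0 tail=0 count=3
After op 5 (read()): arr=[13 12 1] head=1 tail=0 count=2
After op 6 (read()): arr=[13 12 1] head=2 tail=0 count=1
After op 7 (write(17)): arr=[17 12 1] head=2 tail=1 count=2
After op 8 (write(16)): arr=[17 16 1] head=2 tail=2 count=3
After op 9 (write(18)): arr=[17 16 18] head=0 tail=0 count=3
After op 10 (write(10)): arr=[10 16 18] head=1 tail=1 count=3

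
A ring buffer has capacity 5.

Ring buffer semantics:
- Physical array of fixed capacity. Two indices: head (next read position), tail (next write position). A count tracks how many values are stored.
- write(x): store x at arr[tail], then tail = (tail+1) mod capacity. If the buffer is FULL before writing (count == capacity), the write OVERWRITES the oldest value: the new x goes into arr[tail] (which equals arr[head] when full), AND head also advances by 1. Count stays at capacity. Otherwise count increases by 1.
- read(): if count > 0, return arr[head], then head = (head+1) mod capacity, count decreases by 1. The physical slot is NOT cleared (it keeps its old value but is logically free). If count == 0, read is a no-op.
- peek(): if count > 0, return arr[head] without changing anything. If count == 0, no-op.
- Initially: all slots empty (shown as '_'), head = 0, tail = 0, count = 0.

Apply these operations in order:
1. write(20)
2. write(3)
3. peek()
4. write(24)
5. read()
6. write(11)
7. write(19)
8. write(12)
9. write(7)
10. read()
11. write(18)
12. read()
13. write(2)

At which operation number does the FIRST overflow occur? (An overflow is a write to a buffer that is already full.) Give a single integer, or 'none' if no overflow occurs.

Answer: 9

Derivation:
After op 1 (write(20)): arr=[20 _ _ _ _] head=0 tail=1 count=1
After op 2 (write(3)): arr=[20 3 _ _ _] head=0 tail=2 count=2
After op 3 (peek()): arr=[20 3 _ _ _] head=0 tail=2 count=2
After op 4 (write(24)): arr=[20 3 24 _ _] head=0 tail=3 count=3
After op 5 (read()): arr=[20 3 24 _ _] head=1 tail=3 count=2
After op 6 (write(11)): arr=[20 3 24 11 _] head=1 tail=4 count=3
After op 7 (write(19)): arr=[20 3 24 11 19] head=1 tail=0 count=4
After op 8 (write(12)): arr=[12 3 24 11 19] head=1 tail=1 count=5
After op 9 (write(7)): arr=[12 7 24 11 19] head=2 tail=2 count=5
After op 10 (read()): arr=[12 7 24 11 19] head=3 tail=2 count=4
After op 11 (write(18)): arr=[12 7 18 11 19] head=3 tail=3 count=5
After op 12 (read()): arr=[12 7 18 11 19] head=4 tail=3 count=4
After op 13 (write(2)): arr=[12 7 18 2 19] head=4 tail=4 count=5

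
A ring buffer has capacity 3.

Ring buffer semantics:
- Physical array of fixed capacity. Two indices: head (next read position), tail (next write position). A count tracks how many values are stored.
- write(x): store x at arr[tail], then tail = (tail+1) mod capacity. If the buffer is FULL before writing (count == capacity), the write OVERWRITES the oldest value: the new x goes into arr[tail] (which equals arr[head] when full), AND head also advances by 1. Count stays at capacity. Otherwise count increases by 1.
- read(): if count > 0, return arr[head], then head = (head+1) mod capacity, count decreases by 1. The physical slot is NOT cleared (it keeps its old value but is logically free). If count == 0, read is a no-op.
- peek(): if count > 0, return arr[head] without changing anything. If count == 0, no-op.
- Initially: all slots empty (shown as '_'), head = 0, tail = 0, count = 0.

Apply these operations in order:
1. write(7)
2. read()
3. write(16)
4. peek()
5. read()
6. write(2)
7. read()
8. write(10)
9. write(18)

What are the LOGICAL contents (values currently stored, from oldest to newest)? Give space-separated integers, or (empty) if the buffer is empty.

After op 1 (write(7)): arr=[7 _ _] head=0 tail=1 count=1
After op 2 (read()): arr=[7 _ _] head=1 tail=1 count=0
After op 3 (write(16)): arr=[7 16 _] head=1 tail=2 count=1
After op 4 (peek()): arr=[7 16 _] head=1 tail=2 count=1
After op 5 (read()): arr=[7 16 _] head=2 tail=2 count=0
After op 6 (write(2)): arr=[7 16 2] head=2 tail=0 count=1
After op 7 (read()): arr=[7 16 2] head=0 tail=0 count=0
After op 8 (write(10)): arr=[10 16 2] head=0 tail=1 count=1
After op 9 (write(18)): arr=[10 18 2] head=0 tail=2 count=2

Answer: 10 18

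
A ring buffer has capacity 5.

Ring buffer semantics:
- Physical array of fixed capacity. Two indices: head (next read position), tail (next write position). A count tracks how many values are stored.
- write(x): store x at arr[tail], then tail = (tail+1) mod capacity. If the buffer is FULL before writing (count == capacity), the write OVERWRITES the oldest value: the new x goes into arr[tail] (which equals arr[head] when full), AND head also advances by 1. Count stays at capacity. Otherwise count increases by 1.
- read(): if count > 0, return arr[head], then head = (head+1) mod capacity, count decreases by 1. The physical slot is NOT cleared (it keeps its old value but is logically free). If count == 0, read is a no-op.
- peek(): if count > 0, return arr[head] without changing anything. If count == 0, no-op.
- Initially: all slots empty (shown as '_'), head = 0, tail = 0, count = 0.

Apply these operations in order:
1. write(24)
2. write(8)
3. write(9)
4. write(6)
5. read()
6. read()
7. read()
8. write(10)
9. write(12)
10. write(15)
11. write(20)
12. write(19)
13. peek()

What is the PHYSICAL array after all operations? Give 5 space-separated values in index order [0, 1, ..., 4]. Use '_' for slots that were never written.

Answer: 12 15 20 19 10

Derivation:
After op 1 (write(24)): arr=[24 _ _ _ _] head=0 tail=1 count=1
After op 2 (write(8)): arr=[24 8 _ _ _] head=0 tail=2 count=2
After op 3 (write(9)): arr=[24 8 9 _ _] head=0 tail=3 count=3
After op 4 (write(6)): arr=[24 8 9 6 _] head=0 tail=4 count=4
After op 5 (read()): arr=[24 8 9 6 _] head=1 tail=4 count=3
After op 6 (read()): arr=[24 8 9 6 _] head=2 tail=4 count=2
After op 7 (read()): arr=[24 8 9 6 _] head=3 tail=4 count=1
After op 8 (write(10)): arr=[24 8 9 6 10] head=3 tail=0 count=2
After op 9 (write(12)): arr=[12 8 9 6 10] head=3 tail=1 count=3
After op 10 (write(15)): arr=[12 15 9 6 10] head=3 tail=2 count=4
After op 11 (write(20)): arr=[12 15 20 6 10] head=3 tail=3 count=5
After op 12 (write(19)): arr=[12 15 20 19 10] head=4 tail=4 count=5
After op 13 (peek()): arr=[12 15 20 19 10] head=4 tail=4 count=5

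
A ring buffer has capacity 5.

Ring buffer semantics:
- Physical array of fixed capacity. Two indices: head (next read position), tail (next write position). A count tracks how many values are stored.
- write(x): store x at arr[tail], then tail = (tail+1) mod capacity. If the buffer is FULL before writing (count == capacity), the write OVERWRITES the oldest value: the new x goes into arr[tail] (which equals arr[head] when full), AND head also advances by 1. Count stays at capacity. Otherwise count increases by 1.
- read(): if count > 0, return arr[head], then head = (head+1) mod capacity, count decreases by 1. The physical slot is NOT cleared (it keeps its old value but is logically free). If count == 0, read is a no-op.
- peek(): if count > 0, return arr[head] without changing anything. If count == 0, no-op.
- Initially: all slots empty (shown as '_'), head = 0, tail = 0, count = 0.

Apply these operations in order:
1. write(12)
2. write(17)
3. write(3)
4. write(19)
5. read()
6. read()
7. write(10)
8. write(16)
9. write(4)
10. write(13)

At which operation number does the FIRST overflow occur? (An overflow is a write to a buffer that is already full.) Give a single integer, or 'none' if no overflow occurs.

After op 1 (write(12)): arr=[12 _ _ _ _] head=0 tail=1 count=1
After op 2 (write(17)): arr=[12 17 _ _ _] head=0 tail=2 count=2
After op 3 (write(3)): arr=[12 17 3 _ _] head=0 tail=3 count=3
After op 4 (write(19)): arr=[12 17 3 19 _] head=0 tail=4 count=4
After op 5 (read()): arr=[12 17 3 19 _] head=1 tail=4 count=3
After op 6 (read()): arr=[12 17 3 19 _] head=2 tail=4 count=2
After op 7 (write(10)): arr=[12 17 3 19 10] head=2 tail=0 count=3
After op 8 (write(16)): arr=[16 17 3 19 10] head=2 tail=1 count=4
After op 9 (write(4)): arr=[16 4 3 19 10] head=2 tail=2 count=5
After op 10 (write(13)): arr=[16 4 13 19 10] head=3 tail=3 count=5

Answer: 10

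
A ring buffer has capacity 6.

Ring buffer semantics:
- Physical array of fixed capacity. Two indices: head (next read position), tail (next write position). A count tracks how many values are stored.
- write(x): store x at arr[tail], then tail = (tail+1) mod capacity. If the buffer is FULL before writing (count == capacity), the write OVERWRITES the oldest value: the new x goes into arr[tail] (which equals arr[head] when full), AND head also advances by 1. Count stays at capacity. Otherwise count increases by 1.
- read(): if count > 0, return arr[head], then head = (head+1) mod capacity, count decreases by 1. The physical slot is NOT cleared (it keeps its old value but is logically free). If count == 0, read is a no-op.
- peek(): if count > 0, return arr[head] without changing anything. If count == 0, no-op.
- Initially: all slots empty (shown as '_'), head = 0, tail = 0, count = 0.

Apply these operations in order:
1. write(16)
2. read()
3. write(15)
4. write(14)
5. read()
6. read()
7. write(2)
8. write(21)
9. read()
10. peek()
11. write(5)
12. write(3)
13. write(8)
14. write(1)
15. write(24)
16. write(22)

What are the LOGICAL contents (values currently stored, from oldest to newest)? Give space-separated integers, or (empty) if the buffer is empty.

After op 1 (write(16)): arr=[16 _ _ _ _ _] head=0 tail=1 count=1
After op 2 (read()): arr=[16 _ _ _ _ _] head=1 tail=1 count=0
After op 3 (write(15)): arr=[16 15 _ _ _ _] head=1 tail=2 count=1
After op 4 (write(14)): arr=[16 15 14 _ _ _] head=1 tail=3 count=2
After op 5 (read()): arr=[16 15 14 _ _ _] head=2 tail=3 count=1
After op 6 (read()): arr=[16 15 14 _ _ _] head=3 tail=3 count=0
After op 7 (write(2)): arr=[16 15 14 2 _ _] head=3 tail=4 count=1
After op 8 (write(21)): arr=[16 15 14 2 21 _] head=3 tail=5 count=2
After op 9 (read()): arr=[16 15 14 2 21 _] head=4 tail=5 count=1
After op 10 (peek()): arr=[16 15 14 2 21 _] head=4 tail=5 count=1
After op 11 (write(5)): arr=[16 15 14 2 21 5] head=4 tail=0 count=2
After op 12 (write(3)): arr=[3 15 14 2 21 5] head=4 tail=1 count=3
After op 13 (write(8)): arr=[3 8 14 2 21 5] head=4 tail=2 count=4
After op 14 (write(1)): arr=[3 8 1 2 21 5] head=4 tail=3 count=5
After op 15 (write(24)): arr=[3 8 1 24 21 5] head=4 tail=4 count=6
After op 16 (write(22)): arr=[3 8 1 24 22 5] head=5 tail=5 count=6

Answer: 5 3 8 1 24 22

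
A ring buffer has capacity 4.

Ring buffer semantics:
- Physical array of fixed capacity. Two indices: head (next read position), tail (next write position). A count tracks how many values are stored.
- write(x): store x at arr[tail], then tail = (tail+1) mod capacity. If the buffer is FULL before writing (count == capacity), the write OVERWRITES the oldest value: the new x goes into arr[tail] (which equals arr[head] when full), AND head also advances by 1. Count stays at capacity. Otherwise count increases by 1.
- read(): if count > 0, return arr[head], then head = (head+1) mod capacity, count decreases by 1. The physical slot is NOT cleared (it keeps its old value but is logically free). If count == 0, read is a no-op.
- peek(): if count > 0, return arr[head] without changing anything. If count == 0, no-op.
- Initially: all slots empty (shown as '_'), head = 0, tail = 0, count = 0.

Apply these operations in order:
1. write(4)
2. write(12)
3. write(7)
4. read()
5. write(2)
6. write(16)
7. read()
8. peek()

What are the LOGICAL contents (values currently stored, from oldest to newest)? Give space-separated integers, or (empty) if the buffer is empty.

After op 1 (write(4)): arr=[4 _ _ _] head=0 tail=1 count=1
After op 2 (write(12)): arr=[4 12 _ _] head=0 tail=2 count=2
After op 3 (write(7)): arr=[4 12 7 _] head=0 tail=3 count=3
After op 4 (read()): arr=[4 12 7 _] head=1 tail=3 count=2
After op 5 (write(2)): arr=[4 12 7 2] head=1 tail=0 count=3
After op 6 (write(16)): arr=[16 12 7 2] head=1 tail=1 count=4
After op 7 (read()): arr=[16 12 7 2] head=2 tail=1 count=3
After op 8 (peek()): arr=[16 12 7 2] head=2 tail=1 count=3

Answer: 7 2 16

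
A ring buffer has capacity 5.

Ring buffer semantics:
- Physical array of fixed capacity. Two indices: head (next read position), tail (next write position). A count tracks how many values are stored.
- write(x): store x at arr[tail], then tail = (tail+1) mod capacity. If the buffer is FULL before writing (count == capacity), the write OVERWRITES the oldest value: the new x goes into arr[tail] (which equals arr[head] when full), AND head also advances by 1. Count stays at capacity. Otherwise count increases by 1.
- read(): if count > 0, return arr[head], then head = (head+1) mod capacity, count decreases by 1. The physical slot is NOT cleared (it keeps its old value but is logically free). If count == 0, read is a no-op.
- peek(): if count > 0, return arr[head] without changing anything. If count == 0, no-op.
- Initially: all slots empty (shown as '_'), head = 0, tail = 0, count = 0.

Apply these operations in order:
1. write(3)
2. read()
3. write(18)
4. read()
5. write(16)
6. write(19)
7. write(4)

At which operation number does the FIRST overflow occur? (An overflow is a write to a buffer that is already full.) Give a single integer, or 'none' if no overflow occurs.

Answer: none

Derivation:
After op 1 (write(3)): arr=[3 _ _ _ _] head=0 tail=1 count=1
After op 2 (read()): arr=[3 _ _ _ _] head=1 tail=1 count=0
After op 3 (write(18)): arr=[3 18 _ _ _] head=1 tail=2 count=1
After op 4 (read()): arr=[3 18 _ _ _] head=2 tail=2 count=0
After op 5 (write(16)): arr=[3 18 16 _ _] head=2 tail=3 count=1
After op 6 (write(19)): arr=[3 18 16 19 _] head=2 tail=4 count=2
After op 7 (write(4)): arr=[3 18 16 19 4] head=2 tail=0 count=3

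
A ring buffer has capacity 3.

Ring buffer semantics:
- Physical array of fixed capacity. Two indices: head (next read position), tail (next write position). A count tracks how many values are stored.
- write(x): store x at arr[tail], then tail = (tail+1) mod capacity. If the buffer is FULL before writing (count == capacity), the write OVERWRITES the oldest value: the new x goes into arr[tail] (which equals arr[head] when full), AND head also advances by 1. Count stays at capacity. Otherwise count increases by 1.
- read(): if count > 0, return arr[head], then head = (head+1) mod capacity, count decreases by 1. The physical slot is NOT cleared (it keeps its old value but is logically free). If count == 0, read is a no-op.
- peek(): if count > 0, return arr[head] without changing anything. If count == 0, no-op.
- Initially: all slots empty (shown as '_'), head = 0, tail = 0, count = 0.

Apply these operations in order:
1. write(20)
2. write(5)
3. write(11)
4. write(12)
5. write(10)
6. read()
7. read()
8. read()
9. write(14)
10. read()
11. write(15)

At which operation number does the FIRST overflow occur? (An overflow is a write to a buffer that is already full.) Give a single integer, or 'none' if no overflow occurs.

After op 1 (write(20)): arr=[20 _ _] head=0 tail=1 count=1
After op 2 (write(5)): arr=[20 5 _] head=0 tail=2 count=2
After op 3 (write(11)): arr=[20 5 11] head=0 tail=0 count=3
After op 4 (write(12)): arr=[12 5 11] head=1 tail=1 count=3
After op 5 (write(10)): arr=[12 10 11] head=2 tail=2 count=3
After op 6 (read()): arr=[12 10 11] head=0 tail=2 count=2
After op 7 (read()): arr=[12 10 11] head=1 tail=2 count=1
After op 8 (read()): arr=[12 10 11] head=2 tail=2 count=0
After op 9 (write(14)): arr=[12 10 14] head=2 tail=0 count=1
After op 10 (read()): arr=[12 10 14] head=0 tail=0 count=0
After op 11 (write(15)): arr=[15 10 14] head=0 tail=1 count=1

Answer: 4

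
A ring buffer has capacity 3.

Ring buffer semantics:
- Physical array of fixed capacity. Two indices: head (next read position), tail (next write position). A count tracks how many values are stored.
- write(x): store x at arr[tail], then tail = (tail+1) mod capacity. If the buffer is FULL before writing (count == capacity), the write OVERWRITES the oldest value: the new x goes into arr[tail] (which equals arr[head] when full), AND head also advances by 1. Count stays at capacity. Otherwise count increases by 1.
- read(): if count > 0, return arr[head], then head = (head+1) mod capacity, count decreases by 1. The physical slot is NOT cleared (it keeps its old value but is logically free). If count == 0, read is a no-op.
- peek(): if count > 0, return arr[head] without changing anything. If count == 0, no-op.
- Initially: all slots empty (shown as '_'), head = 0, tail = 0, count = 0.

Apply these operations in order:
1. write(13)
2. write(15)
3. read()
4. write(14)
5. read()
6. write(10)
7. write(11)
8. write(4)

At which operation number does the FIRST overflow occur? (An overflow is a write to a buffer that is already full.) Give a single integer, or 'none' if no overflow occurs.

Answer: 8

Derivation:
After op 1 (write(13)): arr=[13 _ _] head=0 tail=1 count=1
After op 2 (write(15)): arr=[13 15 _] head=0 tail=2 count=2
After op 3 (read()): arr=[13 15 _] head=1 tail=2 count=1
After op 4 (write(14)): arr=[13 15 14] head=1 tail=0 count=2
After op 5 (read()): arr=[13 15 14] head=2 tail=0 count=1
After op 6 (write(10)): arr=[10 15 14] head=2 tail=1 count=2
After op 7 (write(11)): arr=[10 11 14] head=2 tail=2 count=3
After op 8 (write(4)): arr=[10 11 4] head=0 tail=0 count=3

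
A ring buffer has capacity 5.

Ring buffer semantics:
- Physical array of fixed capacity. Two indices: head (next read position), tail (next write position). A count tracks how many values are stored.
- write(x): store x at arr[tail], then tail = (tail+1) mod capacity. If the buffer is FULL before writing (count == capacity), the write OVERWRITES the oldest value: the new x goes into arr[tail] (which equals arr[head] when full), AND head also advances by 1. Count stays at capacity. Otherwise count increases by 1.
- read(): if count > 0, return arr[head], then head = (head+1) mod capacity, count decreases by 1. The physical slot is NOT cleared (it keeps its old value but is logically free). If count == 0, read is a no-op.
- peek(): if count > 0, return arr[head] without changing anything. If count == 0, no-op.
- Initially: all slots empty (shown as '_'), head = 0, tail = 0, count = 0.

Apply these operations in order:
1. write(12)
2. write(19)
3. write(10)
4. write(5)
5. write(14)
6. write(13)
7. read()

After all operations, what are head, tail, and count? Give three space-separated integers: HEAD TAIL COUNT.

After op 1 (write(12)): arr=[12 _ _ _ _] head=0 tail=1 count=1
After op 2 (write(19)): arr=[12 19 _ _ _] head=0 tail=2 count=2
After op 3 (write(10)): arr=[12 19 10 _ _] head=0 tail=3 count=3
After op 4 (write(5)): arr=[12 19 10 5 _] head=0 tail=4 count=4
After op 5 (write(14)): arr=[12 19 10 5 14] head=0 tail=0 count=5
After op 6 (write(13)): arr=[13 19 10 5 14] head=1 tail=1 count=5
After op 7 (read()): arr=[13 19 10 5 14] head=2 tail=1 count=4

Answer: 2 1 4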